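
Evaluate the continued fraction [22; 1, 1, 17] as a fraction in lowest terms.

Using pₖ = aₖpₖ₋₁ + pₖ₋₂ and qₖ = aₖqₖ₋₁ + qₖ₋₂:
  k=0: a=22, p=22, q=1
  k=1: a=1, p=23, q=1
  k=2: a=1, p=45, q=2
  k=3: a=17, p=788, q=35

788/35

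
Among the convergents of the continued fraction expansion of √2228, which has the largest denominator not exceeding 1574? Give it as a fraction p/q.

27849/590

√2228 = [47; 4, 1, 22, 1, 4, 94, …] (period length 6).
Convergents:
  p_0/q_0 = 47/1
  p_1/q_1 = 189/4
  p_2/q_2 = 236/5
  p_3/q_3 = 5381/114
  p_4/q_4 = 5617/119
  p_5/q_5 = 27849/590
  p_6/q_6 = 2623423/55579
q_5 = 590 ≤ 1574 < 55579 = q_6, so the answer is 27849/590.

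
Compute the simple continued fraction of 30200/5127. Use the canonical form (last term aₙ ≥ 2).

30200 = 5·5127 + 4565
5127 = 1·4565 + 562
4565 = 8·562 + 69
562 = 8·69 + 10
69 = 6·10 + 9
10 = 1·9 + 1
9 = 9·1 + 0  (stop)
So 30200/5127 = [5; 1, 8, 8, 6, 1, 9].

[5; 1, 8, 8, 6, 1, 9]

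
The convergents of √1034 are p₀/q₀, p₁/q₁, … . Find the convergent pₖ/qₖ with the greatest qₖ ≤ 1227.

√1034 = [32; 6, 2, 2, 2, 6, 64, …] (period length 6).
Convergents:
  p_0/q_0 = 32/1
  p_1/q_1 = 193/6
  p_2/q_2 = 418/13
  p_3/q_3 = 1029/32
  p_4/q_4 = 2476/77
  p_5/q_5 = 15885/494
  p_6/q_6 = 1019116/31693
q_5 = 494 ≤ 1227 < 31693 = q_6, so the answer is 15885/494.

15885/494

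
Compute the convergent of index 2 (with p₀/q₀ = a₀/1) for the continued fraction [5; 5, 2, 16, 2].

57/11

Using pₖ = aₖpₖ₋₁ + pₖ₋₂, qₖ = aₖqₖ₋₁ + qₖ₋₂ (with p₋₁=1, p₋₂=0, q₋₁=0, q₋₂=1):
  k=0: a=5, p=5, q=1
  k=1: a=5, p=26, q=5
  k=2: a=2, p=57, q=11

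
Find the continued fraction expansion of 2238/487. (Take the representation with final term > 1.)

[4; 1, 1, 2, 8, 2, 5]

2238 = 4·487 + 290
487 = 1·290 + 197
290 = 1·197 + 93
197 = 2·93 + 11
93 = 8·11 + 5
11 = 2·5 + 1
5 = 5·1 + 0  (stop)
So 2238/487 = [4; 1, 1, 2, 8, 2, 5].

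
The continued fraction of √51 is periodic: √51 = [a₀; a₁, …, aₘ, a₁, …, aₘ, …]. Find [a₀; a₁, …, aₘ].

a₀ = ⌊√51⌋ = 7.
With m₀=0, d₀=1 and mₖ₊₁ = dₖaₖ − mₖ, dₖ₊₁ = (n − mₖ₊₁²)/dₖ, aₖ₊₁ = ⌊(a₀+mₖ₊₁)/dₖ₊₁⌋:
  k=1: m=7, d=2, a=7
  k=2: m=7, d=1, a=14
d=1 and a=2a₀=14 at k=2, so the next step gives (m, d) = (7, 2) again — its k=1 value — and the period has length 2.

[7; 7, 14]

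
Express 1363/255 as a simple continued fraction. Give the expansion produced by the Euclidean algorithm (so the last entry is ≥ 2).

1363 = 5×255 + 88
255 = 2×88 + 79
88 = 1×79 + 9
79 = 8×9 + 7
9 = 1×7 + 2
7 = 3×2 + 1
2 = 2×1 + 0  (stop)
So 1363/255 = [5; 2, 1, 8, 1, 3, 2].

[5; 2, 1, 8, 1, 3, 2]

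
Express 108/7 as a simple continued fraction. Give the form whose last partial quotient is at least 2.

[15; 2, 3]

108 = 15*7 + 3
7 = 2*3 + 1
3 = 3*1 + 0  (stop)
So 108/7 = [15; 2, 3].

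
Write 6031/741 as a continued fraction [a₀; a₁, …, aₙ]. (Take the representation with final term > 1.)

[8; 7, 5, 6, 1, 2]

6031 = 8·741 + 103
741 = 7·103 + 20
103 = 5·20 + 3
20 = 6·3 + 2
3 = 1·2 + 1
2 = 2·1 + 0  (stop)
So 6031/741 = [8; 7, 5, 6, 1, 2].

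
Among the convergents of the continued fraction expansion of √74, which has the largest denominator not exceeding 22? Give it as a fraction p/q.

√74 = [8; 1, 1, 1, 1, 16, …] (period length 5).
Convergents:
  p_0/q_0 = 8/1
  p_1/q_1 = 9/1
  p_2/q_2 = 17/2
  p_3/q_3 = 26/3
  p_4/q_4 = 43/5
  p_5/q_5 = 714/83
q_4 = 5 ≤ 22 < 83 = q_5, so the answer is 43/5.

43/5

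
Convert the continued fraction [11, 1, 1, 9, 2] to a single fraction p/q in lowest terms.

461/40

Fold from the inside: start with 2/1.
  9 + 1/2 = 19/2
  1 + 2/19 = 21/19
  1 + 19/21 = 40/21
  11 + 21/40 = 461/40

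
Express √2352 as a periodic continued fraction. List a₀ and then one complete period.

a₀ = ⌊√2352⌋ = 48.
With m₀=0, d₀=1 and mₖ₊₁ = dₖaₖ − mₖ, dₖ₊₁ = (n − mₖ₊₁²)/dₖ, aₖ₊₁ = ⌊(a₀+mₖ₊₁)/dₖ₊₁⌋:
  k=1: m=48, d=48, a=2
  k=2: m=48, d=1, a=96
d=1 and a=2a₀=96 at k=2, so the next step gives (m, d) = (48, 48) again — its k=1 value — and the period has length 2.

[48; 2, 96]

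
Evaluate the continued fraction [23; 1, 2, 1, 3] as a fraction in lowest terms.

356/15

Using pₖ = aₖpₖ₋₁ + pₖ₋₂ and qₖ = aₖqₖ₋₁ + qₖ₋₂:
  k=0: a=23, p=23, q=1
  k=1: a=1, p=24, q=1
  k=2: a=2, p=71, q=3
  k=3: a=1, p=95, q=4
  k=4: a=3, p=356, q=15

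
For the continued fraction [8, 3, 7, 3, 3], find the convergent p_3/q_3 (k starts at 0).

574/69

Using pₖ = aₖpₖ₋₁ + pₖ₋₂, qₖ = aₖqₖ₋₁ + qₖ₋₂ (with p₋₁=1, p₋₂=0, q₋₁=0, q₋₂=1):
  k=0: a=8, p=8, q=1
  k=1: a=3, p=25, q=3
  k=2: a=7, p=183, q=22
  k=3: a=3, p=574, q=69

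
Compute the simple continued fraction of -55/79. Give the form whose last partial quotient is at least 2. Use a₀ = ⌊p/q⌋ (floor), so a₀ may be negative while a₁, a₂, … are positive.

-55 = -1×79 + 24
79 = 3×24 + 7
24 = 3×7 + 3
7 = 2×3 + 1
3 = 3×1 + 0  (stop)
So -55/79 = [-1; 3, 3, 2, 3].

[-1; 3, 3, 2, 3]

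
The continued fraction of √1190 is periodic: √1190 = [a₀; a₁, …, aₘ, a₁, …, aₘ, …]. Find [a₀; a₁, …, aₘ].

[34; 2, 68]

a₀ = ⌊√1190⌋ = 34.
With m₀=0, d₀=1 and mₖ₊₁ = dₖaₖ − mₖ, dₖ₊₁ = (n − mₖ₊₁²)/dₖ, aₖ₊₁ = ⌊(a₀+mₖ₊₁)/dₖ₊₁⌋:
  k=1: m=34, d=34, a=2
  k=2: m=34, d=1, a=68
d=1 and a=2a₀=68 at k=2, so the next step gives (m, d) = (34, 34) again — its k=1 value — and the period has length 2.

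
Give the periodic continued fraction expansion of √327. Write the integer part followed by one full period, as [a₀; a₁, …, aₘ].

a₀ = ⌊√327⌋ = 18.
With m₀=0, d₀=1 and mₖ₊₁ = dₖaₖ − mₖ, dₖ₊₁ = (n − mₖ₊₁²)/dₖ, aₖ₊₁ = ⌊(a₀+mₖ₊₁)/dₖ₊₁⌋:
  k=1: m=18, d=3, a=12
  k=2: m=18, d=1, a=36
d=1 and a=2a₀=36 at k=2, so the next step gives (m, d) = (18, 3) again — its k=1 value — and the period has length 2.

[18; 12, 36]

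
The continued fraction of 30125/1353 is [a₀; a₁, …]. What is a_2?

1

30125 = 22·1353 + 359   →  a_0 = 22
1353 = 3·359 + 276   →  a_1 = 3
359 = 1·276 + 83   →  a_2 = 1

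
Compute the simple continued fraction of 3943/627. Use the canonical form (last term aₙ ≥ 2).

3943 = 6*627 + 181
627 = 3*181 + 84
181 = 2*84 + 13
84 = 6*13 + 6
13 = 2*6 + 1
6 = 6*1 + 0  (stop)
So 3943/627 = [6; 3, 2, 6, 2, 6].

[6; 3, 2, 6, 2, 6]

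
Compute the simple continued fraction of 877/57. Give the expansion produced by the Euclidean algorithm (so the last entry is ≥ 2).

877 = 15×57 + 22
57 = 2×22 + 13
22 = 1×13 + 9
13 = 1×9 + 4
9 = 2×4 + 1
4 = 4×1 + 0  (stop)
So 877/57 = [15; 2, 1, 1, 2, 4].

[15; 2, 1, 1, 2, 4]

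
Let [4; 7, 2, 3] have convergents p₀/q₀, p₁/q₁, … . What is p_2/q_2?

62/15

Using pₖ = aₖpₖ₋₁ + pₖ₋₂, qₖ = aₖqₖ₋₁ + qₖ₋₂ (with p₋₁=1, p₋₂=0, q₋₁=0, q₋₂=1):
  k=0: a=4, p=4, q=1
  k=1: a=7, p=29, q=7
  k=2: a=2, p=62, q=15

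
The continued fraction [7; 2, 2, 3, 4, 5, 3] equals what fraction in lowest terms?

9034/1219

Fold from the inside: start with 3/1.
  5 + 1/3 = 16/3
  4 + 3/16 = 67/16
  3 + 16/67 = 217/67
  2 + 67/217 = 501/217
  2 + 217/501 = 1219/501
  7 + 501/1219 = 9034/1219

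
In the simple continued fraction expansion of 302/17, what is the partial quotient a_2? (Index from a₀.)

302 = 17·17 + 13   →  a_0 = 17
17 = 1·13 + 4   →  a_1 = 1
13 = 3·4 + 1   →  a_2 = 3

3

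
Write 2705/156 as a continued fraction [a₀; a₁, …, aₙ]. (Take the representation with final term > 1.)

[17; 2, 1, 16, 1, 2]

2705 = 17*156 + 53
156 = 2*53 + 50
53 = 1*50 + 3
50 = 16*3 + 2
3 = 1*2 + 1
2 = 2*1 + 0  (stop)
So 2705/156 = [17; 2, 1, 16, 1, 2].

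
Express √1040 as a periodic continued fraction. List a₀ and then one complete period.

[32; 4, 64]

a₀ = ⌊√1040⌋ = 32.
With m₀=0, d₀=1 and mₖ₊₁ = dₖaₖ − mₖ, dₖ₊₁ = (n − mₖ₊₁²)/dₖ, aₖ₊₁ = ⌊(a₀+mₖ₊₁)/dₖ₊₁⌋:
  k=1: m=32, d=16, a=4
  k=2: m=32, d=1, a=64
d=1 and a=2a₀=64 at k=2, so the next step gives (m, d) = (32, 16) again — its k=1 value — and the period has length 2.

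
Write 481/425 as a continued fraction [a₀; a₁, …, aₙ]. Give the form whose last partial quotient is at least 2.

[1; 7, 1, 1, 2, 3, 3]

481 = 1·425 + 56
425 = 7·56 + 33
56 = 1·33 + 23
33 = 1·23 + 10
23 = 2·10 + 3
10 = 3·3 + 1
3 = 3·1 + 0  (stop)
So 481/425 = [1; 7, 1, 1, 2, 3, 3].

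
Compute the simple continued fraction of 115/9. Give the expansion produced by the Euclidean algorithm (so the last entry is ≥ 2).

[12; 1, 3, 2]

115 = 12·9 + 7
9 = 1·7 + 2
7 = 3·2 + 1
2 = 2·1 + 0  (stop)
So 115/9 = [12; 1, 3, 2].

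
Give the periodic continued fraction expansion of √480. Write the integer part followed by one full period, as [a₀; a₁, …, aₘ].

[21; 1, 9, 1, 42]

a₀ = ⌊√480⌋ = 21.
With m₀=0, d₀=1 and mₖ₊₁ = dₖaₖ − mₖ, dₖ₊₁ = (n − mₖ₊₁²)/dₖ, aₖ₊₁ = ⌊(a₀+mₖ₊₁)/dₖ₊₁⌋:
  k=1: m=21, d=39, a=1
  k=2: m=18, d=4, a=9
  k=3: m=18, d=39, a=1
  k=4: m=21, d=1, a=42
d=1 and a=2a₀=42 at k=4, so the next step gives (m, d) = (21, 39) again — its k=1 value — and the period has length 4.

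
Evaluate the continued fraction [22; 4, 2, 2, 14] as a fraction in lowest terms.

7046/317

Using pₖ = aₖpₖ₋₁ + pₖ₋₂ and qₖ = aₖqₖ₋₁ + qₖ₋₂:
  k=0: a=22, p=22, q=1
  k=1: a=4, p=89, q=4
  k=2: a=2, p=200, q=9
  k=3: a=2, p=489, q=22
  k=4: a=14, p=7046, q=317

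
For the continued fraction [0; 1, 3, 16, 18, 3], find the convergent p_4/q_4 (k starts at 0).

885/1174

Using pₖ = aₖpₖ₋₁ + pₖ₋₂, qₖ = aₖqₖ₋₁ + qₖ₋₂ (with p₋₁=1, p₋₂=0, q₋₁=0, q₋₂=1):
  k=0: a=0, p=0, q=1
  k=1: a=1, p=1, q=1
  k=2: a=3, p=3, q=4
  k=3: a=16, p=49, q=65
  k=4: a=18, p=885, q=1174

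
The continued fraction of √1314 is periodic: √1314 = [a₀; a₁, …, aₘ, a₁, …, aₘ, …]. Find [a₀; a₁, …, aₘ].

[36; 4, 72]

a₀ = ⌊√1314⌋ = 36.
With m₀=0, d₀=1 and mₖ₊₁ = dₖaₖ − mₖ, dₖ₊₁ = (n − mₖ₊₁²)/dₖ, aₖ₊₁ = ⌊(a₀+mₖ₊₁)/dₖ₊₁⌋:
  k=1: m=36, d=18, a=4
  k=2: m=36, d=1, a=72
d=1 and a=2a₀=72 at k=2, so the next step gives (m, d) = (36, 18) again — its k=1 value — and the period has length 2.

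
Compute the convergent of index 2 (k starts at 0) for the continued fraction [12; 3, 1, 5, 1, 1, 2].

49/4

Using pₖ = aₖpₖ₋₁ + pₖ₋₂, qₖ = aₖqₖ₋₁ + qₖ₋₂ (with p₋₁=1, p₋₂=0, q₋₁=0, q₋₂=1):
  k=0: a=12, p=12, q=1
  k=1: a=3, p=37, q=3
  k=2: a=1, p=49, q=4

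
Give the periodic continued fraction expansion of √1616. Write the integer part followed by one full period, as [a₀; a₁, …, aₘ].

a₀ = ⌊√1616⌋ = 40.
With m₀=0, d₀=1 and mₖ₊₁ = dₖaₖ − mₖ, dₖ₊₁ = (n − mₖ₊₁²)/dₖ, aₖ₊₁ = ⌊(a₀+mₖ₊₁)/dₖ₊₁⌋:
  k=1: m=40, d=16, a=5
  k=2: m=40, d=1, a=80
d=1 and a=2a₀=80 at k=2, so the next step gives (m, d) = (40, 16) again — its k=1 value — and the period has length 2.

[40; 5, 80]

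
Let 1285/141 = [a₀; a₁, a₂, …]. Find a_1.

1285 = 9·141 + 16   →  a_0 = 9
141 = 8·16 + 13   →  a_1 = 8

8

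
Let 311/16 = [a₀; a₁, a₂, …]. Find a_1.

2

311 = 19·16 + 7   →  a_0 = 19
16 = 2·7 + 2   →  a_1 = 2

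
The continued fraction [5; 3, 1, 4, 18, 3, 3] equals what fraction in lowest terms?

Using pₖ = aₖpₖ₋₁ + pₖ₋₂ and qₖ = aₖqₖ₋₁ + qₖ₋₂:
  k=0: a=5, p=5, q=1
  k=1: a=3, p=16, q=3
  k=2: a=1, p=21, q=4
  k=3: a=4, p=100, q=19
  k=4: a=18, p=1821, q=346
  k=5: a=3, p=5563, q=1057
  k=6: a=3, p=18510, q=3517

18510/3517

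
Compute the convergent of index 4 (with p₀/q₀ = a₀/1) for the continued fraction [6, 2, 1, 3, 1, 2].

89/14

Using pₖ = aₖpₖ₋₁ + pₖ₋₂, qₖ = aₖqₖ₋₁ + qₖ₋₂ (with p₋₁=1, p₋₂=0, q₋₁=0, q₋₂=1):
  k=0: a=6, p=6, q=1
  k=1: a=2, p=13, q=2
  k=2: a=1, p=19, q=3
  k=3: a=3, p=70, q=11
  k=4: a=1, p=89, q=14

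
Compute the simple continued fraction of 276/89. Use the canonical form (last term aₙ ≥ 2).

[3; 9, 1, 8]

276 = 3·89 + 9
89 = 9·9 + 8
9 = 1·8 + 1
8 = 8·1 + 0  (stop)
So 276/89 = [3; 9, 1, 8].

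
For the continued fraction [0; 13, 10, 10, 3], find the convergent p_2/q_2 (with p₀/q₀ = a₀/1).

Using pₖ = aₖpₖ₋₁ + pₖ₋₂, qₖ = aₖqₖ₋₁ + qₖ₋₂ (with p₋₁=1, p₋₂=0, q₋₁=0, q₋₂=1):
  k=0: a=0, p=0, q=1
  k=1: a=13, p=1, q=13
  k=2: a=10, p=10, q=131

10/131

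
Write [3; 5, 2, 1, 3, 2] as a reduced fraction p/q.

427/134

Fold from the inside: start with 2/1.
  3 + 1/2 = 7/2
  1 + 2/7 = 9/7
  2 + 7/9 = 25/9
  5 + 9/25 = 134/25
  3 + 25/134 = 427/134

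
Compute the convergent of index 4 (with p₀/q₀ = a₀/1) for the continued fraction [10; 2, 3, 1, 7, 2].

731/70

Using pₖ = aₖpₖ₋₁ + pₖ₋₂, qₖ = aₖqₖ₋₁ + qₖ₋₂ (with p₋₁=1, p₋₂=0, q₋₁=0, q₋₂=1):
  k=0: a=10, p=10, q=1
  k=1: a=2, p=21, q=2
  k=2: a=3, p=73, q=7
  k=3: a=1, p=94, q=9
  k=4: a=7, p=731, q=70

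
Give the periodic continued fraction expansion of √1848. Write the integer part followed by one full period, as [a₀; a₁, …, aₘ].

[42; 1, 84]

a₀ = ⌊√1848⌋ = 42.
With m₀=0, d₀=1 and mₖ₊₁ = dₖaₖ − mₖ, dₖ₊₁ = (n − mₖ₊₁²)/dₖ, aₖ₊₁ = ⌊(a₀+mₖ₊₁)/dₖ₊₁⌋:
  k=1: m=42, d=84, a=1
  k=2: m=42, d=1, a=84
d=1 and a=2a₀=84 at k=2, so the next step gives (m, d) = (42, 84) again — its k=1 value — and the period has length 2.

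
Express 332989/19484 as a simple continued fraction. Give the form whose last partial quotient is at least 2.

332989 = 17×19484 + 1761
19484 = 11×1761 + 113
1761 = 15×113 + 66
113 = 1×66 + 47
66 = 1×47 + 19
47 = 2×19 + 9
19 = 2×9 + 1
9 = 9×1 + 0  (stop)
So 332989/19484 = [17; 11, 15, 1, 1, 2, 2, 9].

[17; 11, 15, 1, 1, 2, 2, 9]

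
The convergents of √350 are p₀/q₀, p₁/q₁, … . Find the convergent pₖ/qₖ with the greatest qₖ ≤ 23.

318/17

√350 = [18; 1, 2, 2, 2, 1, 36, …] (period length 6).
Convergents:
  p_0/q_0 = 18/1
  p_1/q_1 = 19/1
  p_2/q_2 = 56/3
  p_3/q_3 = 131/7
  p_4/q_4 = 318/17
  p_5/q_5 = 449/24
q_4 = 17 ≤ 23 < 24 = q_5, so the answer is 318/17.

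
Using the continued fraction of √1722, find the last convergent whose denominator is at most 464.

13777/332

√1722 = [41; 2, 82, …] (period length 2).
Convergents:
  p_0/q_0 = 41/1
  p_1/q_1 = 83/2
  p_2/q_2 = 6847/165
  p_3/q_3 = 13777/332
  p_4/q_4 = 1136561/27389
q_3 = 332 ≤ 464 < 27389 = q_4, so the answer is 13777/332.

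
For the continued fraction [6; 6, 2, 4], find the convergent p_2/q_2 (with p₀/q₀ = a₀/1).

Using pₖ = aₖpₖ₋₁ + pₖ₋₂, qₖ = aₖqₖ₋₁ + qₖ₋₂ (with p₋₁=1, p₋₂=0, q₋₁=0, q₋₂=1):
  k=0: a=6, p=6, q=1
  k=1: a=6, p=37, q=6
  k=2: a=2, p=80, q=13

80/13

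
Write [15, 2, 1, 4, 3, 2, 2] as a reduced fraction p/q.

3885/253

Fold from the inside: start with 2/1.
  2 + 1/2 = 5/2
  3 + 2/5 = 17/5
  4 + 5/17 = 73/17
  1 + 17/73 = 90/73
  2 + 73/90 = 253/90
  15 + 90/253 = 3885/253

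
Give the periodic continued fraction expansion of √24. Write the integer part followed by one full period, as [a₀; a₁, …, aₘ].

[4; 1, 8]

a₀ = ⌊√24⌋ = 4.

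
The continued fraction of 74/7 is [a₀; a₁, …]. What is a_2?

1

74 = 10·7 + 4   →  a_0 = 10
7 = 1·4 + 3   →  a_1 = 1
4 = 1·3 + 1   →  a_2 = 1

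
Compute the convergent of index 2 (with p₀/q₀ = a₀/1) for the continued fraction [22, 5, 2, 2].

Using pₖ = aₖpₖ₋₁ + pₖ₋₂, qₖ = aₖqₖ₋₁ + qₖ₋₂ (with p₋₁=1, p₋₂=0, q₋₁=0, q₋₂=1):
  k=0: a=22, p=22, q=1
  k=1: a=5, p=111, q=5
  k=2: a=2, p=244, q=11

244/11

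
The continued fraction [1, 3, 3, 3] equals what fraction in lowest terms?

43/33

Using pₖ = aₖpₖ₋₁ + pₖ₋₂ and qₖ = aₖqₖ₋₁ + qₖ₋₂:
  k=0: a=1, p=1, q=1
  k=1: a=3, p=4, q=3
  k=2: a=3, p=13, q=10
  k=3: a=3, p=43, q=33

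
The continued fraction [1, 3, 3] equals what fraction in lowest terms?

Using pₖ = aₖpₖ₋₁ + pₖ₋₂ and qₖ = aₖqₖ₋₁ + qₖ₋₂:
  k=0: a=1, p=1, q=1
  k=1: a=3, p=4, q=3
  k=2: a=3, p=13, q=10

13/10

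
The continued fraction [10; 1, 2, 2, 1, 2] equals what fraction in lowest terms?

289/27

Using pₖ = aₖpₖ₋₁ + pₖ₋₂ and qₖ = aₖqₖ₋₁ + qₖ₋₂:
  k=0: a=10, p=10, q=1
  k=1: a=1, p=11, q=1
  k=2: a=2, p=32, q=3
  k=3: a=2, p=75, q=7
  k=4: a=1, p=107, q=10
  k=5: a=2, p=289, q=27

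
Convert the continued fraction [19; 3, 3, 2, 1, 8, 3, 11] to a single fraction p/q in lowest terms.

195367/10121

Fold from the inside: start with 11/1.
  3 + 1/11 = 34/11
  8 + 11/34 = 283/34
  1 + 34/283 = 317/283
  2 + 283/317 = 917/317
  3 + 317/917 = 3068/917
  3 + 917/3068 = 10121/3068
  19 + 3068/10121 = 195367/10121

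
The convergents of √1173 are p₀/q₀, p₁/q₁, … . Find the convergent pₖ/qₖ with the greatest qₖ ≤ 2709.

√1173 = [34; 4, 68, …] (period length 2).
Convergents:
  p_0/q_0 = 34/1
  p_1/q_1 = 137/4
  p_2/q_2 = 9350/273
  p_3/q_3 = 37537/1096
  p_4/q_4 = 2561866/74801
q_3 = 1096 ≤ 2709 < 74801 = q_4, so the answer is 37537/1096.

37537/1096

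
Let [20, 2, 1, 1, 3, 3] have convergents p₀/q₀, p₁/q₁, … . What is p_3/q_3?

Using pₖ = aₖpₖ₋₁ + pₖ₋₂, qₖ = aₖqₖ₋₁ + qₖ₋₂ (with p₋₁=1, p₋₂=0, q₋₁=0, q₋₂=1):
  k=0: a=20, p=20, q=1
  k=1: a=2, p=41, q=2
  k=2: a=1, p=61, q=3
  k=3: a=1, p=102, q=5

102/5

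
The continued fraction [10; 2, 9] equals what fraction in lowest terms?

Using pₖ = aₖpₖ₋₁ + pₖ₋₂ and qₖ = aₖqₖ₋₁ + qₖ₋₂:
  k=0: a=10, p=10, q=1
  k=1: a=2, p=21, q=2
  k=2: a=9, p=199, q=19

199/19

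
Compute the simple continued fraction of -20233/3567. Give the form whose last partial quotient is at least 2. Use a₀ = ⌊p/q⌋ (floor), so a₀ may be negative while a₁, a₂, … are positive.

[-6; 3, 19, 2, 14, 2]

-20233 = -6*3567 + 1169
3567 = 3*1169 + 60
1169 = 19*60 + 29
60 = 2*29 + 2
29 = 14*2 + 1
2 = 2*1 + 0  (stop)
So -20233/3567 = [-6; 3, 19, 2, 14, 2].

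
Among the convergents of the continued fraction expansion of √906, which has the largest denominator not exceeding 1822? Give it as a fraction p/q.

18090/601

√906 = [30; 10, 60, …] (period length 2).
Convergents:
  p_0/q_0 = 30/1
  p_1/q_1 = 301/10
  p_2/q_2 = 18090/601
  p_3/q_3 = 181201/6020
q_2 = 601 ≤ 1822 < 6020 = q_3, so the answer is 18090/601.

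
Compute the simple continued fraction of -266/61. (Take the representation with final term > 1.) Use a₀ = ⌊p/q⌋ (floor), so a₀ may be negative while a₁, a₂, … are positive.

-266 = -5×61 + 39
61 = 1×39 + 22
39 = 1×22 + 17
22 = 1×17 + 5
17 = 3×5 + 2
5 = 2×2 + 1
2 = 2×1 + 0  (stop)
So -266/61 = [-5; 1, 1, 1, 3, 2, 2].

[-5; 1, 1, 1, 3, 2, 2]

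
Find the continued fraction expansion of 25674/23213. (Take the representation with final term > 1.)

25674 = 1*23213 + 2461
23213 = 9*2461 + 1064
2461 = 2*1064 + 333
1064 = 3*333 + 65
333 = 5*65 + 8
65 = 8*8 + 1
8 = 8*1 + 0  (stop)
So 25674/23213 = [1; 9, 2, 3, 5, 8, 8].

[1; 9, 2, 3, 5, 8, 8]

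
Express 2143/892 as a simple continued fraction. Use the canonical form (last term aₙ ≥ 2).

[2; 2, 2, 15, 1, 4, 2]

2143 = 2*892 + 359
892 = 2*359 + 174
359 = 2*174 + 11
174 = 15*11 + 9
11 = 1*9 + 2
9 = 4*2 + 1
2 = 2*1 + 0  (stop)
So 2143/892 = [2; 2, 2, 15, 1, 4, 2].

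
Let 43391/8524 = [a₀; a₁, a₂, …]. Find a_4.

13

43391 = 5·8524 + 771   →  a_0 = 5
8524 = 11·771 + 43   →  a_1 = 11
771 = 17·43 + 40   →  a_2 = 17
43 = 1·40 + 3   →  a_3 = 1
40 = 13·3 + 1   →  a_4 = 13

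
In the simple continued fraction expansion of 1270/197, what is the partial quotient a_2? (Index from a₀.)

1270 = 6·197 + 88   →  a_0 = 6
197 = 2·88 + 21   →  a_1 = 2
88 = 4·21 + 4   →  a_2 = 4

4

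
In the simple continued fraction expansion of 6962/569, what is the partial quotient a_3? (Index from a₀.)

6962 = 12·569 + 134   →  a_0 = 12
569 = 4·134 + 33   →  a_1 = 4
134 = 4·33 + 2   →  a_2 = 4
33 = 16·2 + 1   →  a_3 = 16

16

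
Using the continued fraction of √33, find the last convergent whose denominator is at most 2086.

√33 = [5; 1, 2, 1, 10, …] (period length 4).
Convergents:
  p_0/q_0 = 5/1
  p_1/q_1 = 6/1
  p_2/q_2 = 17/3
  p_3/q_3 = 23/4
  p_4/q_4 = 247/43
  p_5/q_5 = 270/47
  p_6/q_6 = 787/137
  p_7/q_7 = 1057/184
  p_8/q_8 = 11357/1977
  p_9/q_9 = 12414/2161
q_8 = 1977 ≤ 2086 < 2161 = q_9, so the answer is 11357/1977.

11357/1977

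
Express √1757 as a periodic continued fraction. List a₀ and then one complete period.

[41; 1, 10, 1, 82]

a₀ = ⌊√1757⌋ = 41.
With m₀=0, d₀=1 and mₖ₊₁ = dₖaₖ − mₖ, dₖ₊₁ = (n − mₖ₊₁²)/dₖ, aₖ₊₁ = ⌊(a₀+mₖ₊₁)/dₖ₊₁⌋:
  k=1: m=41, d=76, a=1
  k=2: m=35, d=7, a=10
  k=3: m=35, d=76, a=1
  k=4: m=41, d=1, a=82
d=1 and a=2a₀=82 at k=4, so the next step gives (m, d) = (41, 76) again — its k=1 value — and the period has length 4.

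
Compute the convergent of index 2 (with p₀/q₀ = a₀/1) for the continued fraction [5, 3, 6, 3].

101/19

Using pₖ = aₖpₖ₋₁ + pₖ₋₂, qₖ = aₖqₖ₋₁ + qₖ₋₂ (with p₋₁=1, p₋₂=0, q₋₁=0, q₋₂=1):
  k=0: a=5, p=5, q=1
  k=1: a=3, p=16, q=3
  k=2: a=6, p=101, q=19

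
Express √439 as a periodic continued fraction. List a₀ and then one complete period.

a₀ = ⌊√439⌋ = 20.
With m₀=0, d₀=1 and mₖ₊₁ = dₖaₖ − mₖ, dₖ₊₁ = (n − mₖ₊₁²)/dₖ, aₖ₊₁ = ⌊(a₀+mₖ₊₁)/dₖ₊₁⌋:
  k=1: m=20, d=39, a=1
  k=2: m=19, d=2, a=19
  k=3: m=19, d=39, a=1
  k=4: m=20, d=1, a=40
d=1 and a=2a₀=40 at k=4, so the next step gives (m, d) = (20, 39) again — its k=1 value — and the period has length 4.

[20; 1, 19, 1, 40]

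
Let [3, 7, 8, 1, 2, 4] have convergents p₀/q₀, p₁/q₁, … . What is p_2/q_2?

179/57

Using pₖ = aₖpₖ₋₁ + pₖ₋₂, qₖ = aₖqₖ₋₁ + qₖ₋₂ (with p₋₁=1, p₋₂=0, q₋₁=0, q₋₂=1):
  k=0: a=3, p=3, q=1
  k=1: a=7, p=22, q=7
  k=2: a=8, p=179, q=57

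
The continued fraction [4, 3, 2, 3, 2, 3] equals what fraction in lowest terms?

Using pₖ = aₖpₖ₋₁ + pₖ₋₂ and qₖ = aₖqₖ₋₁ + qₖ₋₂:
  k=0: a=4, p=4, q=1
  k=1: a=3, p=13, q=3
  k=2: a=2, p=30, q=7
  k=3: a=3, p=103, q=24
  k=4: a=2, p=236, q=55
  k=5: a=3, p=811, q=189

811/189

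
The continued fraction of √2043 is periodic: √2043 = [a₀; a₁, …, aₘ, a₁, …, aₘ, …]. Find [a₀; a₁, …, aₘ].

[45; 5, 90]

a₀ = ⌊√2043⌋ = 45.
With m₀=0, d₀=1 and mₖ₊₁ = dₖaₖ − mₖ, dₖ₊₁ = (n − mₖ₊₁²)/dₖ, aₖ₊₁ = ⌊(a₀+mₖ₊₁)/dₖ₊₁⌋:
  k=1: m=45, d=18, a=5
  k=2: m=45, d=1, a=90
d=1 and a=2a₀=90 at k=2, so the next step gives (m, d) = (45, 18) again — its k=1 value — and the period has length 2.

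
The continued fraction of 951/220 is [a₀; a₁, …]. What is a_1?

951 = 4·220 + 71   →  a_0 = 4
220 = 3·71 + 7   →  a_1 = 3

3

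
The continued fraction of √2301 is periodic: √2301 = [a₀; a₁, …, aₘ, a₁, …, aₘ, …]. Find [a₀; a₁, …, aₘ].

[47; 1, 30, 1, 94]

a₀ = ⌊√2301⌋ = 47.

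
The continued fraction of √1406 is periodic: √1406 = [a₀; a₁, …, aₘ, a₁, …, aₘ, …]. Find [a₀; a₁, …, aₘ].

[37; 2, 74]

a₀ = ⌊√1406⌋ = 37.
With m₀=0, d₀=1 and mₖ₊₁ = dₖaₖ − mₖ, dₖ₊₁ = (n − mₖ₊₁²)/dₖ, aₖ₊₁ = ⌊(a₀+mₖ₊₁)/dₖ₊₁⌋:
  k=1: m=37, d=37, a=2
  k=2: m=37, d=1, a=74
d=1 and a=2a₀=74 at k=2, so the next step gives (m, d) = (37, 37) again — its k=1 value — and the period has length 2.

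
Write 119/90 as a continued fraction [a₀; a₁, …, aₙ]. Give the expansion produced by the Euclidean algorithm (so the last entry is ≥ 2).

119 = 1*90 + 29
90 = 3*29 + 3
29 = 9*3 + 2
3 = 1*2 + 1
2 = 2*1 + 0  (stop)
So 119/90 = [1; 3, 9, 1, 2].

[1; 3, 9, 1, 2]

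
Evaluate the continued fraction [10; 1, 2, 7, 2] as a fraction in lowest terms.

Using pₖ = aₖpₖ₋₁ + pₖ₋₂ and qₖ = aₖqₖ₋₁ + qₖ₋₂:
  k=0: a=10, p=10, q=1
  k=1: a=1, p=11, q=1
  k=2: a=2, p=32, q=3
  k=3: a=7, p=235, q=22
  k=4: a=2, p=502, q=47

502/47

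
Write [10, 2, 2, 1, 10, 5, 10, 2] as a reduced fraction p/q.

85207/8172

Using pₖ = aₖpₖ₋₁ + pₖ₋₂ and qₖ = aₖqₖ₋₁ + qₖ₋₂:
  k=0: a=10, p=10, q=1
  k=1: a=2, p=21, q=2
  k=2: a=2, p=52, q=5
  k=3: a=1, p=73, q=7
  k=4: a=10, p=782, q=75
  k=5: a=5, p=3983, q=382
  k=6: a=10, p=40612, q=3895
  k=7: a=2, p=85207, q=8172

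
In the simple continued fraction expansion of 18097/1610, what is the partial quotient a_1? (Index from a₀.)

4

18097 = 11·1610 + 387   →  a_0 = 11
1610 = 4·387 + 62   →  a_1 = 4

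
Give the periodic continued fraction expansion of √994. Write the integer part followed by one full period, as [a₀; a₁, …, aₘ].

a₀ = ⌊√994⌋ = 31.

[31; 1, 1, 8, 1, 1, 62]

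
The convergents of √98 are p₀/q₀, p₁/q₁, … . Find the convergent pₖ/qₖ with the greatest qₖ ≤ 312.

1970/199

√98 = [9; 1, 8, 1, 18, …] (period length 4).
Convergents:
  p_0/q_0 = 9/1
  p_1/q_1 = 10/1
  p_2/q_2 = 89/9
  p_3/q_3 = 99/10
  p_4/q_4 = 1871/189
  p_5/q_5 = 1970/199
  p_6/q_6 = 17631/1781
q_5 = 199 ≤ 312 < 1781 = q_6, so the answer is 1970/199.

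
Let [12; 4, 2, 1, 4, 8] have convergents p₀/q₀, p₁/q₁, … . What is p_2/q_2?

Using pₖ = aₖpₖ₋₁ + pₖ₋₂, qₖ = aₖqₖ₋₁ + qₖ₋₂ (with p₋₁=1, p₋₂=0, q₋₁=0, q₋₂=1):
  k=0: a=12, p=12, q=1
  k=1: a=4, p=49, q=4
  k=2: a=2, p=110, q=9

110/9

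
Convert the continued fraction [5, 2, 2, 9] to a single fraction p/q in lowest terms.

254/47

Fold from the inside: start with 9/1.
  2 + 1/9 = 19/9
  2 + 9/19 = 47/19
  5 + 19/47 = 254/47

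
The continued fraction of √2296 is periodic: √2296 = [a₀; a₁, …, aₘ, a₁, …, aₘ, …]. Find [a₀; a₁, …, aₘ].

a₀ = ⌊√2296⌋ = 47.
With m₀=0, d₀=1 and mₖ₊₁ = dₖaₖ − mₖ, dₖ₊₁ = (n − mₖ₊₁²)/dₖ, aₖ₊₁ = ⌊(a₀+mₖ₊₁)/dₖ₊₁⌋:
  k=1: m=47, d=87, a=1
  k=2: m=40, d=8, a=10
  k=3: m=40, d=87, a=1
  k=4: m=47, d=1, a=94
d=1 and a=2a₀=94 at k=4, so the next step gives (m, d) = (47, 87) again — its k=1 value — and the period has length 4.

[47; 1, 10, 1, 94]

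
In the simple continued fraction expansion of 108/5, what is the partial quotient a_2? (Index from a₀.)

1

108 = 21·5 + 3   →  a_0 = 21
5 = 1·3 + 2   →  a_1 = 1
3 = 1·2 + 1   →  a_2 = 1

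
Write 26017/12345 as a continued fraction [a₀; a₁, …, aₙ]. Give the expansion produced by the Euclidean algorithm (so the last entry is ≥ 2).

26017 = 2·12345 + 1327
12345 = 9·1327 + 402
1327 = 3·402 + 121
402 = 3·121 + 39
121 = 3·39 + 4
39 = 9·4 + 3
4 = 1·3 + 1
3 = 3·1 + 0  (stop)
So 26017/12345 = [2; 9, 3, 3, 3, 9, 1, 3].

[2; 9, 3, 3, 3, 9, 1, 3]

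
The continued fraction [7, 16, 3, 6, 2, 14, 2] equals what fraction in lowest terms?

141374/20021

Using pₖ = aₖpₖ₋₁ + pₖ₋₂ and qₖ = aₖqₖ₋₁ + qₖ₋₂:
  k=0: a=7, p=7, q=1
  k=1: a=16, p=113, q=16
  k=2: a=3, p=346, q=49
  k=3: a=6, p=2189, q=310
  k=4: a=2, p=4724, q=669
  k=5: a=14, p=68325, q=9676
  k=6: a=2, p=141374, q=20021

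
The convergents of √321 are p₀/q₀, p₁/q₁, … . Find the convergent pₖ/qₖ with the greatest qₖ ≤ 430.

√321 = [17; 1, 10, 1, 34, …] (period length 4).
Convergents:
  p_0/q_0 = 17/1
  p_1/q_1 = 18/1
  p_2/q_2 = 197/11
  p_3/q_3 = 215/12
  p_4/q_4 = 7507/419
  p_5/q_5 = 7722/431
q_4 = 419 ≤ 430 < 431 = q_5, so the answer is 7507/419.

7507/419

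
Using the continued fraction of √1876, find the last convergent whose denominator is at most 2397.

42923/991

√1876 = [43; 3, 5, 12, 5, 3, 86, …] (period length 6).
Convergents:
  p_0/q_0 = 43/1
  p_1/q_1 = 130/3
  p_2/q_2 = 693/16
  p_3/q_3 = 8446/195
  p_4/q_4 = 42923/991
  p_5/q_5 = 137215/3168
q_4 = 991 ≤ 2397 < 3168 = q_5, so the answer is 42923/991.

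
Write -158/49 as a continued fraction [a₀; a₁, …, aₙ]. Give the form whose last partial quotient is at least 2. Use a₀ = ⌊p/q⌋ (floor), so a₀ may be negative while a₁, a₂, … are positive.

-158 = -4×49 + 38
49 = 1×38 + 11
38 = 3×11 + 5
11 = 2×5 + 1
5 = 5×1 + 0  (stop)
So -158/49 = [-4; 1, 3, 2, 5].

[-4; 1, 3, 2, 5]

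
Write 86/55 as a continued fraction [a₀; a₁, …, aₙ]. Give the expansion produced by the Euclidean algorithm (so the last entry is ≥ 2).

[1; 1, 1, 3, 2, 3]

86 = 1*55 + 31
55 = 1*31 + 24
31 = 1*24 + 7
24 = 3*7 + 3
7 = 2*3 + 1
3 = 3*1 + 0  (stop)
So 86/55 = [1; 1, 1, 3, 2, 3].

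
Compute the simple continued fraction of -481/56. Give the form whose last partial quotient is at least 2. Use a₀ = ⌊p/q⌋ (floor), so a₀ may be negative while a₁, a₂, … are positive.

[-9; 2, 2, 3, 3]

-481 = -9*56 + 23
56 = 2*23 + 10
23 = 2*10 + 3
10 = 3*3 + 1
3 = 3*1 + 0  (stop)
So -481/56 = [-9; 2, 2, 3, 3].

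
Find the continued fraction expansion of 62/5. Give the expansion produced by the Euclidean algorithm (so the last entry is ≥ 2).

[12; 2, 2]

62 = 12×5 + 2
5 = 2×2 + 1
2 = 2×1 + 0  (stop)
So 62/5 = [12; 2, 2].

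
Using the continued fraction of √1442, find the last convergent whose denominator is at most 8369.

√1442 = [37; 1, 36, 1, 74, …] (period length 4).
Convergents:
  p_0/q_0 = 37/1
  p_1/q_1 = 38/1
  p_2/q_2 = 1405/37
  p_3/q_3 = 1443/38
  p_4/q_4 = 108187/2849
  p_5/q_5 = 109630/2887
  p_6/q_6 = 4054867/106781
q_5 = 2887 ≤ 8369 < 106781 = q_6, so the answer is 109630/2887.

109630/2887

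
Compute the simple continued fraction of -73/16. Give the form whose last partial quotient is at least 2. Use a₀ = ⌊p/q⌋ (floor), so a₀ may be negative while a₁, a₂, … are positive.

-73 = -5*16 + 7
16 = 2*7 + 2
7 = 3*2 + 1
2 = 2*1 + 0  (stop)
So -73/16 = [-5; 2, 3, 2].

[-5; 2, 3, 2]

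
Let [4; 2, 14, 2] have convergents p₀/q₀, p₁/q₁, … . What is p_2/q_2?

130/29

Using pₖ = aₖpₖ₋₁ + pₖ₋₂, qₖ = aₖqₖ₋₁ + qₖ₋₂ (with p₋₁=1, p₋₂=0, q₋₁=0, q₋₂=1):
  k=0: a=4, p=4, q=1
  k=1: a=2, p=9, q=2
  k=2: a=14, p=130, q=29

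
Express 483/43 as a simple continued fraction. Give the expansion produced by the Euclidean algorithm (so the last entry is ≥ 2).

483 = 11×43 + 10
43 = 4×10 + 3
10 = 3×3 + 1
3 = 3×1 + 0  (stop)
So 483/43 = [11; 4, 3, 3].

[11; 4, 3, 3]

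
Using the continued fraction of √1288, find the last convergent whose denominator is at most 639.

22897/638

√1288 = [35; 1, 7, 1, 70, …] (period length 4).
Convergents:
  p_0/q_0 = 35/1
  p_1/q_1 = 36/1
  p_2/q_2 = 287/8
  p_3/q_3 = 323/9
  p_4/q_4 = 22897/638
  p_5/q_5 = 23220/647
q_4 = 638 ≤ 639 < 647 = q_5, so the answer is 22897/638.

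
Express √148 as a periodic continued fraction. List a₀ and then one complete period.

[12; 6, 24]

a₀ = ⌊√148⌋ = 12.
With m₀=0, d₀=1 and mₖ₊₁ = dₖaₖ − mₖ, dₖ₊₁ = (n − mₖ₊₁²)/dₖ, aₖ₊₁ = ⌊(a₀+mₖ₊₁)/dₖ₊₁⌋:
  k=1: m=12, d=4, a=6
  k=2: m=12, d=1, a=24
d=1 and a=2a₀=24 at k=2, so the next step gives (m, d) = (12, 4) again — its k=1 value — and the period has length 2.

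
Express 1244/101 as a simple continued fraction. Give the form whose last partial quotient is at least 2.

1244 = 12*101 + 32
101 = 3*32 + 5
32 = 6*5 + 2
5 = 2*2 + 1
2 = 2*1 + 0  (stop)
So 1244/101 = [12; 3, 6, 2, 2].

[12; 3, 6, 2, 2]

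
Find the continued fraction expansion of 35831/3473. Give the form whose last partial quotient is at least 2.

35831 = 10×3473 + 1101
3473 = 3×1101 + 170
1101 = 6×170 + 81
170 = 2×81 + 8
81 = 10×8 + 1
8 = 8×1 + 0  (stop)
So 35831/3473 = [10; 3, 6, 2, 10, 8].

[10; 3, 6, 2, 10, 8]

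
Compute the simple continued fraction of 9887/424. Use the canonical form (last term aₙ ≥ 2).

[23; 3, 7, 9, 2]

9887 = 23·424 + 135
424 = 3·135 + 19
135 = 7·19 + 2
19 = 9·2 + 1
2 = 2·1 + 0  (stop)
So 9887/424 = [23; 3, 7, 9, 2].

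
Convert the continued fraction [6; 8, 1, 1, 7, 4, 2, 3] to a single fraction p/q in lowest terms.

Fold from the inside: start with 3/1.
  2 + 1/3 = 7/3
  4 + 3/7 = 31/7
  7 + 7/31 = 224/31
  1 + 31/224 = 255/224
  1 + 224/255 = 479/255
  8 + 255/479 = 4087/479
  6 + 479/4087 = 25001/4087

25001/4087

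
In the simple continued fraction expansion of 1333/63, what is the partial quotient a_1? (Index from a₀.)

6

1333 = 21·63 + 10   →  a_0 = 21
63 = 6·10 + 3   →  a_1 = 6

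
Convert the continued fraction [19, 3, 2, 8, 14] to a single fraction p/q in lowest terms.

16067/833

Fold from the inside: start with 14/1.
  8 + 1/14 = 113/14
  2 + 14/113 = 240/113
  3 + 113/240 = 833/240
  19 + 240/833 = 16067/833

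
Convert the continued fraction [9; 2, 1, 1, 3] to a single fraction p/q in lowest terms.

Fold from the inside: start with 3/1.
  1 + 1/3 = 4/3
  1 + 3/4 = 7/4
  2 + 4/7 = 18/7
  9 + 7/18 = 169/18

169/18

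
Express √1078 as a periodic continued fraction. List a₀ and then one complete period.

[32; 1, 4, 1, 64]

a₀ = ⌊√1078⌋ = 32.
With m₀=0, d₀=1 and mₖ₊₁ = dₖaₖ − mₖ, dₖ₊₁ = (n − mₖ₊₁²)/dₖ, aₖ₊₁ = ⌊(a₀+mₖ₊₁)/dₖ₊₁⌋:
  k=1: m=32, d=54, a=1
  k=2: m=22, d=11, a=4
  k=3: m=22, d=54, a=1
  k=4: m=32, d=1, a=64
d=1 and a=2a₀=64 at k=4, so the next step gives (m, d) = (32, 54) again — its k=1 value — and the period has length 4.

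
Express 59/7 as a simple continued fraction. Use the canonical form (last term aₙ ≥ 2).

[8; 2, 3]

59 = 8·7 + 3
7 = 2·3 + 1
3 = 3·1 + 0  (stop)
So 59/7 = [8; 2, 3].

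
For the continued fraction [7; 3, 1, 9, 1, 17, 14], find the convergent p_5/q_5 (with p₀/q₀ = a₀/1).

Using pₖ = aₖpₖ₋₁ + pₖ₋₂, qₖ = aₖqₖ₋₁ + qₖ₋₂ (with p₋₁=1, p₋₂=0, q₋₁=0, q₋₂=1):
  k=0: a=7, p=7, q=1
  k=1: a=3, p=22, q=3
  k=2: a=1, p=29, q=4
  k=3: a=9, p=283, q=39
  k=4: a=1, p=312, q=43
  k=5: a=17, p=5587, q=770

5587/770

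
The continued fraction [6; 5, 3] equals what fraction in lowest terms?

Fold from the inside: start with 3/1.
  5 + 1/3 = 16/3
  6 + 3/16 = 99/16

99/16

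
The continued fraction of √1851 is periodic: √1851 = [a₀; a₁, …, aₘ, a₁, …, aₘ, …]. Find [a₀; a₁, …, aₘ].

a₀ = ⌊√1851⌋ = 43.
With m₀=0, d₀=1 and mₖ₊₁ = dₖaₖ − mₖ, dₖ₊₁ = (n − mₖ₊₁²)/dₖ, aₖ₊₁ = ⌊(a₀+mₖ₊₁)/dₖ₊₁⌋:
  k=1: m=43, d=2, a=43
  k=2: m=43, d=1, a=86
d=1 and a=2a₀=86 at k=2, so the next step gives (m, d) = (43, 2) again — its k=1 value — and the period has length 2.

[43; 43, 86]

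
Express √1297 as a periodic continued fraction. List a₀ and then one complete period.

[36; 72]

a₀ = ⌊√1297⌋ = 36.
With m₀=0, d₀=1 and mₖ₊₁ = dₖaₖ − mₖ, dₖ₊₁ = (n − mₖ₊₁²)/dₖ, aₖ₊₁ = ⌊(a₀+mₖ₊₁)/dₖ₊₁⌋:
  k=1: m=36, d=1, a=72
d=1 and a=2a₀=72 at k=1, so the next step gives (m, d) = (36, 1) again — its k=1 value — and the period has length 1.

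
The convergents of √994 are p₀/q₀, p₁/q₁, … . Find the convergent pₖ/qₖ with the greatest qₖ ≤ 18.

536/17

√994 = [31; 1, 1, 8, 1, 1, 62, …] (period length 6).
Convergents:
  p_0/q_0 = 31/1
  p_1/q_1 = 32/1
  p_2/q_2 = 63/2
  p_3/q_3 = 536/17
  p_4/q_4 = 599/19
q_3 = 17 ≤ 18 < 19 = q_4, so the answer is 536/17.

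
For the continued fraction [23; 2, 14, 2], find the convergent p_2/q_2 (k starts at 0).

681/29

Using pₖ = aₖpₖ₋₁ + pₖ₋₂, qₖ = aₖqₖ₋₁ + qₖ₋₂ (with p₋₁=1, p₋₂=0, q₋₁=0, q₋₂=1):
  k=0: a=23, p=23, q=1
  k=1: a=2, p=47, q=2
  k=2: a=14, p=681, q=29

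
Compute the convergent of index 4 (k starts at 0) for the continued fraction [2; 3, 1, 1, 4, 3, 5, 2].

Using pₖ = aₖpₖ₋₁ + pₖ₋₂, qₖ = aₖqₖ₋₁ + qₖ₋₂ (with p₋₁=1, p₋₂=0, q₋₁=0, q₋₂=1):
  k=0: a=2, p=2, q=1
  k=1: a=3, p=7, q=3
  k=2: a=1, p=9, q=4
  k=3: a=1, p=16, q=7
  k=4: a=4, p=73, q=32

73/32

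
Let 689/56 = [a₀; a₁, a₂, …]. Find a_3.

689 = 12·56 + 17   →  a_0 = 12
56 = 3·17 + 5   →  a_1 = 3
17 = 3·5 + 2   →  a_2 = 3
5 = 2·2 + 1   →  a_3 = 2

2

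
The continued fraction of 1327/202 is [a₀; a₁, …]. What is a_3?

3

1327 = 6·202 + 115   →  a_0 = 6
202 = 1·115 + 87   →  a_1 = 1
115 = 1·87 + 28   →  a_2 = 1
87 = 3·28 + 3   →  a_3 = 3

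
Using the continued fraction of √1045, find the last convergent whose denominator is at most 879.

√1045 = [32; 3, 15, 1, 4, 1, 15, 3, 64, …] (period length 8).
Convergents:
  p_0/q_0 = 32/1
  p_1/q_1 = 97/3
  p_2/q_2 = 1487/46
  p_3/q_3 = 1584/49
  p_4/q_4 = 7823/242
  p_5/q_5 = 9407/291
  p_6/q_6 = 148928/4607
q_5 = 291 ≤ 879 < 4607 = q_6, so the answer is 9407/291.

9407/291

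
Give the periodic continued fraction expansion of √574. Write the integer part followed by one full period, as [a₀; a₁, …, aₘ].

[23; 1, 22, 1, 46]

a₀ = ⌊√574⌋ = 23.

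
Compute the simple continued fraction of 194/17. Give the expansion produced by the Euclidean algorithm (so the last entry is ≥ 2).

194 = 11*17 + 7
17 = 2*7 + 3
7 = 2*3 + 1
3 = 3*1 + 0  (stop)
So 194/17 = [11; 2, 2, 3].

[11; 2, 2, 3]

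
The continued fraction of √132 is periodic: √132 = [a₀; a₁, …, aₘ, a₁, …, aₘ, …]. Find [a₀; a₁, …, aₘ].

[11; 2, 22]

a₀ = ⌊√132⌋ = 11.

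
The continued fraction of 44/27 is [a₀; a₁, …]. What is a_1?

44 = 1·27 + 17   →  a_0 = 1
27 = 1·17 + 10   →  a_1 = 1

1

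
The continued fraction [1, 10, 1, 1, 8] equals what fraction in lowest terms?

196/179

Fold from the inside: start with 8/1.
  1 + 1/8 = 9/8
  1 + 8/9 = 17/9
  10 + 9/17 = 179/17
  1 + 17/179 = 196/179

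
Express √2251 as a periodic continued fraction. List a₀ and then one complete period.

a₀ = ⌊√2251⌋ = 47.
With m₀=0, d₀=1 and mₖ₊₁ = dₖaₖ − mₖ, dₖ₊₁ = (n − mₖ₊₁²)/dₖ, aₖ₊₁ = ⌊(a₀+mₖ₊₁)/dₖ₊₁⌋:
  k=1: m=47, d=42, a=2
  k=2: m=37, d=21, a=4
  k=3: m=47, d=2, a=47
  k=4: m=47, d=21, a=4
  k=5: m=37, d=42, a=2
  k=6: m=47, d=1, a=94
d=1 and a=2a₀=94 at k=6, so the next step gives (m, d) = (47, 42) again — its k=1 value — and the period has length 6.

[47; 2, 4, 47, 4, 2, 94]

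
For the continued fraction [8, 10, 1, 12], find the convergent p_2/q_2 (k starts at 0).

89/11

Using pₖ = aₖpₖ₋₁ + pₖ₋₂, qₖ = aₖqₖ₋₁ + qₖ₋₂ (with p₋₁=1, p₋₂=0, q₋₁=0, q₋₂=1):
  k=0: a=8, p=8, q=1
  k=1: a=10, p=81, q=10
  k=2: a=1, p=89, q=11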